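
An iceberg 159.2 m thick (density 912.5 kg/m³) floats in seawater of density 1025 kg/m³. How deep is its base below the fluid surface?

Draft d = t ρ_obj/ρ_fluid = 159.2 m × 912.5/1025 = 142 m.

142 m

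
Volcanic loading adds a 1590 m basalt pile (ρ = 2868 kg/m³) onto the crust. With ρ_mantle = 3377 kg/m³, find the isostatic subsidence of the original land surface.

1350 m

Subaerial loading: s = t ρ_load / ρ_m.
s = 1590 m × 2868/3377 = 1350 m.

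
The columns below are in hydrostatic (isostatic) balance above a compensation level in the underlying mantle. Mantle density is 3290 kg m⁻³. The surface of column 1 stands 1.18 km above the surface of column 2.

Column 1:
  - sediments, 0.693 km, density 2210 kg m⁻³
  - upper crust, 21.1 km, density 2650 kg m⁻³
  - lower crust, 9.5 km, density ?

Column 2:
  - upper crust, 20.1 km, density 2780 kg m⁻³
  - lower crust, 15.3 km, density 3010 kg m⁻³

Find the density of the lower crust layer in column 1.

Take the compensation level at the base of the deeper column (depth z_c below the surface of column 1) and equate Σ ρ_i t_i down to z_c; mantle fills any gap and the z_c terms cancel.
Column 1: 0.693×2210 + 21.1×2650 + 9.5×ρ + (z_c − 31.293)×3290
Column 2: 1.18×0 + 20.1×2780 + 15.3×3010 + (z_c − 1.18 − 35.4)×3290
The z_c×3290 term appears on both sides and cancels. Collect the known terms of each column as K = Σ(ρt)_known − 3290 × (depth of known layers): K_1 = 57446.53 − 3290×31.293 = −45507.44; K_2 = 101931 − 3290×(1.18 + 35.4) = −18417.2.
Balance: K_1 + 9.5×ρ = K_2, so ρ = (K_2 − K_1)/9.5 = 27090.2/9.5 = 2850 kg m⁻³.

2850 kg m⁻³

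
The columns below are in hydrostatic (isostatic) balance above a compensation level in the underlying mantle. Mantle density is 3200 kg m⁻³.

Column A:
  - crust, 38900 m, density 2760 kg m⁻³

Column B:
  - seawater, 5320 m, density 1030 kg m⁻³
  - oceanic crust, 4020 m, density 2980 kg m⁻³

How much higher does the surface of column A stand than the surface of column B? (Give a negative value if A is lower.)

1460 m

For any compensation level in the mantle, the mantle terms cancel and isostasy reduces to e = (Σt_A − Σt_B) − (Σ(ρt)_A − Σ(ρt)_B) / ρ_m.
Σt_A = 38900 m; Σt_B = 9340 m; Σ(ρt)_A = 107364000; Σ(ρt)_B = 17459200 (in m·kg m⁻³).
e = (38900 − 9340) − (107364000 − 17459200) / 3200 = 1460 m.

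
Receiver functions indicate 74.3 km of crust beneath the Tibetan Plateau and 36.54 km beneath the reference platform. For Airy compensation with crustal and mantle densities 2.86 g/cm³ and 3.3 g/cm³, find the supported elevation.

Excess crust Δ = 74.3 km − 36.54 km = 37.76 km, split between elevation h and root r with h + r = Δ.
Airy balance ρ_c h = (ρ_m − ρ_c) r gives r = h ρ_c/(ρ_m − ρ_c), so h (1 + ρ_c/(ρ_m − ρ_c)) = Δ, i.e. h = Δ (ρ_m − ρ_c)/ρ_m.
h = 37.76 km × 0.44/3.3 = 5.03 km.

5.03 km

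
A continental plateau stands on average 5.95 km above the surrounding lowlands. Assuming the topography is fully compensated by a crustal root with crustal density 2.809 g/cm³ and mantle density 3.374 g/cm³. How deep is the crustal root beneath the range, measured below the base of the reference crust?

29.6 km

For local isostatic compensation: the weight of the topography is balanced by the buoyancy of the root, ρ_c h = (ρ_m − ρ_c) r.
r = h · ρ_c / (ρ_m − ρ_c) = 5.95 km × 2.809 / (3.374 − 2.809) = 29.6 km.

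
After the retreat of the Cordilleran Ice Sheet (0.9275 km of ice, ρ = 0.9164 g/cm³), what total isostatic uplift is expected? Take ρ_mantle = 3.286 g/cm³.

Removing the load lets mantle flow back in; uplift u satisfies ρ_ice t = ρ_m u.
u = t ρ_ice/ρ_m = 0.9275 km × 0.9164/3.286 = 0.259 km.

0.259 km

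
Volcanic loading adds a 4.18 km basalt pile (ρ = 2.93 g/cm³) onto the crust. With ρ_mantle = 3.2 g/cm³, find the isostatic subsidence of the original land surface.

3.83 km

Subaerial loading: s = t ρ_load / ρ_m.
s = 4.18 km × 2.93/3.2 = 3.83 km.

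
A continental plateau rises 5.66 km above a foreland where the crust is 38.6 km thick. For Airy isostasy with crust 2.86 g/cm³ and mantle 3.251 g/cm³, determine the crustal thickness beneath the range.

85.7 km

Root depth r = h ρ_c / (ρ_m − ρ_c) = 5.66 km × 2.86 / 0.391 = 41.4 km.
Total thickness = T + h + r = 38.6 km + 5.66 km + 41.4 km = 85.7 km.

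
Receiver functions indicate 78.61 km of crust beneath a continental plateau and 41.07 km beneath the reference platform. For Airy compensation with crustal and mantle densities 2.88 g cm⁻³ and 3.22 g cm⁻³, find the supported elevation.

Excess crust Δ = 78.61 km − 41.07 km = 37.54 km, split between elevation h and root r with h + r = Δ.
Airy balance ρ_c h = (ρ_m − ρ_c) r gives r = h ρ_c/(ρ_m − ρ_c), so h (1 + ρ_c/(ρ_m − ρ_c)) = Δ, i.e. h = Δ (ρ_m − ρ_c)/ρ_m.
h = 37.54 km × 0.34/3.22 = 3.96 km.

3.96 km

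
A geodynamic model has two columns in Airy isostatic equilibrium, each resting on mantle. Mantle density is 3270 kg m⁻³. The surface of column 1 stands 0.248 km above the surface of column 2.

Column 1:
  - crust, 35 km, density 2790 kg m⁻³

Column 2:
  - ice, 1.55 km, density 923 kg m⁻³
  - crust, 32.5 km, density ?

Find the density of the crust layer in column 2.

2890 kg m⁻³

Take the compensation level at the base of the deeper column (depth z_c below the surface of column 1) and equate Σ ρ_i t_i down to z_c; mantle fills any gap and the z_c terms cancel.
Column 1: 35×2790 + (z_c − 35)×3270
Column 2: 0.248×0 + 1.55×923 + 32.5×ρ + (z_c − 0.248 − 34.05)×3270
The z_c×3270 term appears on both sides and cancels. Collect the known terms of each column as K = Σ(ρt)_known − 3270 × (depth of known layers): K_1 = 97650 − 3270×35 = −16800; K_2 = 1430.65 − 3270×(0.248 + 34.05) = −110723.81.
Balance: K_1 = K_2 + 32.5×ρ, so ρ = (K_1 − K_2)/32.5 = 93923.8/32.5 = 2890 kg m⁻³.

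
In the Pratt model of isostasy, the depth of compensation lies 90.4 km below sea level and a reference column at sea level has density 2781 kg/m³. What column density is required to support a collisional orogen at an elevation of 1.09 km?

Pratt balance: ρ_ref D = ρ (D + h).
ρ = ρ_ref D/(D + h) = 2781 × 90.4 km/(90.4 km + 1.09 km) = 2750 kg/m³.

2750 kg/m³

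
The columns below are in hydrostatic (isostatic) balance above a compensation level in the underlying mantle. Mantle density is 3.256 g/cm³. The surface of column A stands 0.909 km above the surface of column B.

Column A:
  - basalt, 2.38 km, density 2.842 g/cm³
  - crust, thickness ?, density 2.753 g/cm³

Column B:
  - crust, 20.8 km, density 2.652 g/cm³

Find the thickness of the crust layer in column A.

28.9 km

Take the compensation level at the base of the deeper column (depth z_c below the surface of column A) and equate Σ ρ_i t_i down to z_c; mantle fills any gap and the z_c terms cancel.
Column A: 2.38×2.842 + x×2.753 + (z_c − 2.38 − x)×3.256
Column B: 0.909×0 + 20.8×2.652 + (z_c − 0.909 − 20.8)×3.256
The z_c×3.256 term appears on both sides and cancels. Collect the known terms of each column as K = Σ(ρt)_known − 3.256 × (depth of known layers): K_A = 6.76396 − 3.256×2.38 = −0.98532; K_B = 55.1616 − 3.256×(0.909 + 20.8) = −15.522904.
Balance: K_A − x×(3.256 − 2.753) = K_B, so x = (K_A − K_B)/(3.256 − 2.753) = 14.5376/0.503 = 28.9 km.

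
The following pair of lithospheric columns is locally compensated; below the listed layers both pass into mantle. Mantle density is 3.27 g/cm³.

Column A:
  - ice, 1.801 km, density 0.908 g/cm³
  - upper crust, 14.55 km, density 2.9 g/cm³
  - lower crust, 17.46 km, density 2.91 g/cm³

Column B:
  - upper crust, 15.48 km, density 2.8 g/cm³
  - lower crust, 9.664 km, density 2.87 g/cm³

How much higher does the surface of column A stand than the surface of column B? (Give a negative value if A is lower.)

1.46 km

For any compensation level in the mantle, the mantle terms cancel and isostasy reduces to e = (Σt_A − Σt_B) − (Σ(ρt)_A − Σ(ρt)_B) / ρ_m.
Σt_A = 33.811 km; Σt_B = 25.144 km; Σ(ρt)_A = 94.638908; Σ(ρt)_B = 71.07968 (in km·g/cm³).
e = (33.811 − 25.144) − (94.638908 − 71.07968) / 3.27 = 1.46 km.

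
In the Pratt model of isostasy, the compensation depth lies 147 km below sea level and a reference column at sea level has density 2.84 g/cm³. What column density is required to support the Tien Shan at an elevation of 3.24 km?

Pratt balance: ρ_ref D = ρ (D + h).
ρ = ρ_ref D/(D + h) = 2.84 × 147 km/(147 km + 3.24 km) = 2.78 g/cm³.

2.78 g/cm³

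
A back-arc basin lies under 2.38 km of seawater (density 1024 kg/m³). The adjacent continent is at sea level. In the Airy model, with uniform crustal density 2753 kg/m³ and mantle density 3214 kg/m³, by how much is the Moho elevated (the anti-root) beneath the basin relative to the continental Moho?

By Archimedes' principle applied to the lithosphere: replacing crust with seawater at the top is compensated by replacing crust with mantle at the base: d (ρ_c − ρ_w) = a (ρ_m − ρ_c).
a = d (ρ_c − ρ_w)/(ρ_m − ρ_c) = 2.38 km × 1729/461 = 8.93 km.

8.93 km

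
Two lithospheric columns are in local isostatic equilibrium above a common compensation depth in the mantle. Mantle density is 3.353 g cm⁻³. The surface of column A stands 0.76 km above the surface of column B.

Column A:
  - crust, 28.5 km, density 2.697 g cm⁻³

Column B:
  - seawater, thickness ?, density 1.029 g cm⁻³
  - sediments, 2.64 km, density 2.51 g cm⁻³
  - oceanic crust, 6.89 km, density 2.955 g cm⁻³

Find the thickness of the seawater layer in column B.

Take the compensation level at the base of the deeper column (depth z_c below the surface of column A) and equate Σ ρ_i t_i down to z_c; mantle fills any gap and the z_c terms cancel.
Column A: 28.5×2.697 + (z_c − 28.5)×3.353
Column B: 0.76×0 + x×1.029 + 2.64×2.51 + 6.89×2.955 + (z_c − 0.76 − 9.53 − x)×3.353
The z_c×3.353 term appears on both sides and cancels. Collect the known terms of each column as K = Σ(ρt)_known − 3.353 × (depth of known layers): K_A = 76.8645 − 3.353×28.5 = −18.696; K_B = 26.98635 − 3.353×(0.76 + 9.53) = −7.51602.
Balance: K_A = K_B − x×(3.353 − 1.029), so x = (K_B − K_A)/(3.353 − 1.029) = 11.18/2.324 = 4.81 km.

4.81 km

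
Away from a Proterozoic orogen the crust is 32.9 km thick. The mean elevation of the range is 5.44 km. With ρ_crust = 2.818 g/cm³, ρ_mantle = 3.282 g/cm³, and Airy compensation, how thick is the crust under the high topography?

Root depth r = h ρ_c / (ρ_m − ρ_c) = 5.44 km × 2.818 / 0.464 = 33.04 km.
Total thickness = T + h + r = 32.9 km + 5.44 km + 33.04 km = 71.4 km.

71.4 km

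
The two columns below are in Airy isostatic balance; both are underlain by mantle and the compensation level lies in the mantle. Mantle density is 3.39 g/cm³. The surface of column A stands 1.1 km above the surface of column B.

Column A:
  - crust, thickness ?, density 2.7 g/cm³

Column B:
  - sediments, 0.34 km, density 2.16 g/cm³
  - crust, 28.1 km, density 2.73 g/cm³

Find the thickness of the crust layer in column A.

32.9 km

Take the compensation level at the base of the deeper column (depth z_c below the surface of column A) and equate Σ ρ_i t_i down to z_c; mantle fills any gap and the z_c terms cancel.
Column A: x×2.7 + (z_c − 0 − x)×3.39
Column B: 1.1×0 + 0.34×2.16 + 28.1×2.73 + (z_c − 1.1 − 28.44)×3.39
The z_c×3.39 term appears on both sides and cancels. Collect the known terms of each column as K = Σ(ρt)_known − 3.39 × (depth of known layers): K_A = 0 − 3.39×0 = 0; K_B = 77.4474 − 3.39×(1.1 + 28.44) = −22.6932.
Balance: K_A − x×(3.39 − 2.7) = K_B, so x = (K_A − K_B)/(3.39 − 2.7) = 22.6932/0.69 = 32.9 km.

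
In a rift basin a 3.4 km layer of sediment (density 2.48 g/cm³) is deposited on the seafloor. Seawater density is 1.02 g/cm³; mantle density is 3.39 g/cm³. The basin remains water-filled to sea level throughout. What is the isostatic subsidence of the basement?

Submarine loading: the sediment displaces seawater, and the subsidence is in turn flooded, so s (ρ_m − ρ_w) = t (ρ_sed − ρ_w).
s = 3.4 km × (2.48 − 1.02) / (3.39 − 1.02) = 2.09 km.

2.09 km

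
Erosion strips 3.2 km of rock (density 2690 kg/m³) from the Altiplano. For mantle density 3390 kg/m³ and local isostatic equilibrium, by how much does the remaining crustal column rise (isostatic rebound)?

Unloading: uplift u = e ρ_c/ρ_m = 3.2 km × 2690/3390 = 2.54 km.

2.54 km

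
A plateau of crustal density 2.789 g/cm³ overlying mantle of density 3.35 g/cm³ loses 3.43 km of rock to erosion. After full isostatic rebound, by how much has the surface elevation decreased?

Rebound u = e ρ_c/ρ_m = 3.43 km × 2.789/3.35 = 2.856 km.
Net surface drop = e − u = 3.43 km − 2.856 km = e (ρ_m − ρ_c)/ρ_m = 0.574 km.

0.574 km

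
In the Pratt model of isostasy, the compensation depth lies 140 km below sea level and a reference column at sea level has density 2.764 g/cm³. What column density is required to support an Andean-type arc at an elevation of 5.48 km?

Pratt balance: ρ_ref D = ρ (D + h).
ρ = ρ_ref D/(D + h) = 2.764 × 140 km/(140 km + 5.48 km) = 2.66 g/cm³.

2.66 g/cm³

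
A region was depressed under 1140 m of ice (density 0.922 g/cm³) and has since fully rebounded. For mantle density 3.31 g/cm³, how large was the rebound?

Removing the load lets mantle flow back in; uplift u satisfies ρ_ice t = ρ_m u.
u = t ρ_ice/ρ_m = 1140 m × 0.922/3.31 = 318 m.

318 m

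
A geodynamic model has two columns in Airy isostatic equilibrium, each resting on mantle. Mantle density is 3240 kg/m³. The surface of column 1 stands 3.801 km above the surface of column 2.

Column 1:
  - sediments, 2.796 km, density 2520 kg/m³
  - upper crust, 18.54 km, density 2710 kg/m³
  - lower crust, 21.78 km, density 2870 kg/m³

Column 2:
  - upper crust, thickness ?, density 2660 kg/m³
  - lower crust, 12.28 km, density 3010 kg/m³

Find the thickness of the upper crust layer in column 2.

Take the compensation level at the base of the deeper column (depth z_c below the surface of column 1) and equate Σ ρ_i t_i down to z_c; mantle fills any gap and the z_c terms cancel.
Column 1: 2.796×2520 + 18.54×2710 + 21.78×2870 + (z_c − 43.116)×3240
Column 2: 3.801×0 + x×2660 + 12.28×3010 + (z_c − 3.801 − 12.28 − x)×3240
The z_c×3240 term appears on both sides and cancels. Collect the known terms of each column as K = Σ(ρt)_known − 3240 × (depth of known layers): K_1 = 119797.92 − 3240×43.116 = −19897.92; K_2 = 36962.8 − 3240×(3.801 + 12.28) = −15139.64.
Balance: K_1 = K_2 − x×(3240 − 2660), so x = (K_2 − K_1)/(3240 − 2660) = 4758.28/580 = 8.2 km.

8.2 km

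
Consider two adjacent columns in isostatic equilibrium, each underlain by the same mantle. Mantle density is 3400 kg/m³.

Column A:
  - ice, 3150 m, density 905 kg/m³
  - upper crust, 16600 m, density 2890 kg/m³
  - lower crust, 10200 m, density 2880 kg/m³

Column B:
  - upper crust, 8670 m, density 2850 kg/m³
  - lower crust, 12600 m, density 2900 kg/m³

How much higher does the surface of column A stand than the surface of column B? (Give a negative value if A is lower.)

For any compensation level in the mantle, the mantle terms cancel and isostasy reduces to e = (Σt_A − Σt_B) − (Σ(ρt)_A − Σ(ρt)_B) / ρ_m.
Σt_A = 29950 m; Σt_B = 21270 m; Σ(ρt)_A = 80200750; Σ(ρt)_B = 61249500 (in m·kg/m³).
e = (29950 − 21270) − (80200750 − 61249500) / 3400 = 3110 m.

3110 m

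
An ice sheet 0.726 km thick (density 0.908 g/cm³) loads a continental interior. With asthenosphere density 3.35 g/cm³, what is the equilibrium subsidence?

In Airy isostatic equilibrium: the ice load ρ_ice t is balanced by mantle displaced below, ρ_m s.
s = t ρ_ice / ρ_m = 0.726 km × 0.908/3.35 = 0.197 km.

0.197 km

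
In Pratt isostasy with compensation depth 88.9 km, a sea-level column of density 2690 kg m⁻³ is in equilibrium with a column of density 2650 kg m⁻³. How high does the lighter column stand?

1.34 km

ρ_ref D = ρ (D + h) → h = D (ρ_ref − ρ)/ρ.
h = 88.9 km × (2690 − 2650)/2650 = 1.34 km.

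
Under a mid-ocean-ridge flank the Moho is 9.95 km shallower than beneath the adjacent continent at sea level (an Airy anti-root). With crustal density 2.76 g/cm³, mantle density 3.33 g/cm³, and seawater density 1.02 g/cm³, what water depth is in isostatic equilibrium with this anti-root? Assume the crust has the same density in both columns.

Replacing a thickness d of crust by seawater at the top must be balanced by replacing crust with mantle at the base: d (ρ_c − ρ_w) = a (ρ_m − ρ_c).
d = a (ρ_m − ρ_c)/(ρ_c − ρ_w) = 9.95 km × 0.57/1.74 = 3.26 km.

3.26 km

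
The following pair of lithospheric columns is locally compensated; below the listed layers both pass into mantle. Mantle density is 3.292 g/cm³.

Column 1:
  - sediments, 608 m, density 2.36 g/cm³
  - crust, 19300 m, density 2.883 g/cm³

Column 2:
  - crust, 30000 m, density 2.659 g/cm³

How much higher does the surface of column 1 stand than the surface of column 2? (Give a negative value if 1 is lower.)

−3200 m

For any compensation level in the mantle, the mantle terms cancel and isostasy reduces to e = (Σt_1 − Σt_2) − (Σ(ρt)_1 − Σ(ρt)_2) / ρ_m.
Σt_1 = 19908 m; Σt_2 = 30000 m; Σ(ρt)_1 = 57076.78; Σ(ρt)_2 = 79770 (in m·g/cm³).
e = (19908 − 30000) − (57076.78 − 79770) / 3.292 = −3200 m.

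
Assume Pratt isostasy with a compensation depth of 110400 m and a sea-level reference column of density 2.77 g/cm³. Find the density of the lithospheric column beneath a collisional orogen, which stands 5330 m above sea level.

2.64 g/cm³

Pratt balance: ρ_ref D = ρ (D + h).
ρ = ρ_ref D/(D + h) = 2.77 × 110400 m/(110400 m + 5330 m) = 2.64 g/cm³.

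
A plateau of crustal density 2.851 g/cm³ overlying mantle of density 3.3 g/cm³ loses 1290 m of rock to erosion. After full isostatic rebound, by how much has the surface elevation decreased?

Rebound u = e ρ_c/ρ_m = 1290 m × 2.851/3.3 = 1114 m.
Net surface drop = e − u = 1290 m − 1114 m = e (ρ_m − ρ_c)/ρ_m = 176 m.

176 m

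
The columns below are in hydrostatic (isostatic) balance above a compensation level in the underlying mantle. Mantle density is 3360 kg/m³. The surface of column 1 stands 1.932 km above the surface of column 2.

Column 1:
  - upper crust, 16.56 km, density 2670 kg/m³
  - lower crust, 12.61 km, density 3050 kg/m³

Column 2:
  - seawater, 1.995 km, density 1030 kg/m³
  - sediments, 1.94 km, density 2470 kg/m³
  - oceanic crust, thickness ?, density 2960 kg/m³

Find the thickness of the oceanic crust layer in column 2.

6.17 km

Take the compensation level at the base of the deeper column (depth z_c below the surface of column 1) and equate Σ ρ_i t_i down to z_c; mantle fills any gap and the z_c terms cancel.
Column 1: 16.56×2670 + 12.61×3050 + (z_c − 29.17)×3360
Column 2: 1.932×0 + 1.995×1030 + 1.94×2470 + x×2960 + (z_c − 1.932 − 3.935 − x)×3360
The z_c×3360 term appears on both sides and cancels. Collect the known terms of each column as K = Σ(ρt)_known − 3360 × (depth of known layers): K_1 = 82675.7 − 3360×29.17 = −15335.5; K_2 = 6846.65 − 3360×(1.932 + 3.935) = −12866.47.
Balance: K_1 = K_2 − x×(3360 − 2960), so x = (K_2 − K_1)/(3360 − 2960) = 2469.03/400 = 6.17 km.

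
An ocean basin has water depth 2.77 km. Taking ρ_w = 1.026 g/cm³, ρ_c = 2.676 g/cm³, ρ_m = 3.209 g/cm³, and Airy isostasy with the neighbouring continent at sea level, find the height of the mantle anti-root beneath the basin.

Balancing pressure at the compensation depth: replacing crust with seawater at the top is compensated by replacing crust with mantle at the base: d (ρ_c − ρ_w) = a (ρ_m − ρ_c).
a = d (ρ_c − ρ_w)/(ρ_m − ρ_c) = 2.77 km × 1.65/0.533 = 8.58 km.

8.58 km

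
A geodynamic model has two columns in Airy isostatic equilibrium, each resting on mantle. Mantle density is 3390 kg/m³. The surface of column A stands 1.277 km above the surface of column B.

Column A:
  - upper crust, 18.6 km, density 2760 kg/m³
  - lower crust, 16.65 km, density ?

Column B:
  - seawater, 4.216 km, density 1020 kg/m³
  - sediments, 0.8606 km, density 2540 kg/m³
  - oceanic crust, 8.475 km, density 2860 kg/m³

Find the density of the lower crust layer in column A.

Take the compensation level at the base of the deeper column (depth z_c below the surface of column A) and equate Σ ρ_i t_i down to z_c; mantle fills any gap and the z_c terms cancel.
Column A: 18.6×2760 + 16.65×ρ + (z_c − 35.25)×3390
Column B: 1.277×0 + 4.216×1020 + 0.8606×2540 + 8.475×2860 + (z_c − 1.277 − 13.5516)×3390
The z_c×3390 term appears on both sides and cancels. Collect the known terms of each column as K = Σ(ρt)_known − 3390 × (depth of known layers): K_A = 51336 − 3390×35.25 = −68161.5; K_B = 30724.744 − 3390×(1.277 + 13.5516) = −19544.21.
Balance: K_A + 16.65×ρ = K_B, so ρ = (K_B − K_A)/16.65 = 48617.3/16.65 = 2920 kg/m³.

2920 kg/m³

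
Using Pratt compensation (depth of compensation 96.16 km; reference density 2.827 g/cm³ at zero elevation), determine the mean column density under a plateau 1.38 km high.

2.79 g/cm³

Pratt balance: ρ_ref D = ρ (D + h).
ρ = ρ_ref D/(D + h) = 2.827 × 96.16 km/(96.16 km + 1.38 km) = 2.79 g/cm³.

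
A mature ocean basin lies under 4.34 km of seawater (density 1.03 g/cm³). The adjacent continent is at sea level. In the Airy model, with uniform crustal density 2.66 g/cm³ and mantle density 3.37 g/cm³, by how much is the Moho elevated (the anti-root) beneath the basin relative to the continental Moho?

Balancing pressure at the compensation depth: replacing crust with seawater at the top is compensated by replacing crust with mantle at the base: d (ρ_c − ρ_w) = a (ρ_m − ρ_c).
a = d (ρ_c − ρ_w)/(ρ_m − ρ_c) = 4.34 km × 1.63/0.71 = 9.96 km.

9.96 km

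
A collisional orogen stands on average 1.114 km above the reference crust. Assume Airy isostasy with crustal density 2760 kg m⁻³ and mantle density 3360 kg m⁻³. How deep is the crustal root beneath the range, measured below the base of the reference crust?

Balancing pressure at the compensation depth: the weight of the topography is balanced by the buoyancy of the root, ρ_c h = (ρ_m − ρ_c) r.
r = h · ρ_c / (ρ_m − ρ_c) = 1.114 km × 2760 / (3360 − 2760) = 5.12 km.

5.12 km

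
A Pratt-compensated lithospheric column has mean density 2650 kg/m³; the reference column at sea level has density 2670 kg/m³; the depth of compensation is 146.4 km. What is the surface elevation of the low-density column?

1.1 km

ρ_ref D = ρ (D + h) → h = D (ρ_ref − ρ)/ρ.
h = 146.4 km × (2670 − 2650)/2650 = 1.1 km.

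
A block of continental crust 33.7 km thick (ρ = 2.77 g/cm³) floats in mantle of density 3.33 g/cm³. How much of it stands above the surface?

5.67 km

Floating equilibrium: submerged depth d = t ρ_obj/ρ_fluid = 33.7 km × 2.77/3.33 = 28.03 km.
Freeboard = t − d = 33.7 km − 28.03 km = 5.67 km.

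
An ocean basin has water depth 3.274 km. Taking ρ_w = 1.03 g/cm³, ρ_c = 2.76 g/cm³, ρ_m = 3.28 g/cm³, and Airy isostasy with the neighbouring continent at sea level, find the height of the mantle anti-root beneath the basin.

In Airy isostatic equilibrium: replacing crust with seawater at the top is compensated by replacing crust with mantle at the base: d (ρ_c − ρ_w) = a (ρ_m − ρ_c).
a = d (ρ_c − ρ_w)/(ρ_m − ρ_c) = 3.274 km × 1.73/0.52 = 10.9 km.

10.9 km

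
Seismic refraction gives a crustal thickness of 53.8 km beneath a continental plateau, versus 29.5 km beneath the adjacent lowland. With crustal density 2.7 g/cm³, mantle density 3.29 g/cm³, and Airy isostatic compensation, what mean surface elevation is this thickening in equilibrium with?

Excess crust Δ = 53.8 km − 29.5 km = 24.3 km, split between elevation h and root r with h + r = Δ.
Airy balance ρ_c h = (ρ_m − ρ_c) r gives r = h ρ_c/(ρ_m − ρ_c), so h (1 + ρ_c/(ρ_m − ρ_c)) = Δ, i.e. h = Δ (ρ_m − ρ_c)/ρ_m.
h = 24.3 km × 0.59/3.29 = 4.36 km.

4.36 km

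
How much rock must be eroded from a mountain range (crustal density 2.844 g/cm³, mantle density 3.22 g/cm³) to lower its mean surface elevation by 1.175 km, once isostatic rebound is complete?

10.1 km

Net drop Δ = e − u = e − e ρ_c/ρ_m = e (ρ_m − ρ_c)/ρ_m.
e = Δ ρ_m/(ρ_m − ρ_c) = 1.175 km × 3.22/0.376 = 10.1 km.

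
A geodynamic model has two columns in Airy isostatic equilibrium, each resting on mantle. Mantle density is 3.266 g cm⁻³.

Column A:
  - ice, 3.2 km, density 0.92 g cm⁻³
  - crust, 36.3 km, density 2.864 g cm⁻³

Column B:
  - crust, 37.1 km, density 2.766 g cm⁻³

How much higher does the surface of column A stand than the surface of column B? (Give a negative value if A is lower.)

1.09 km

For any compensation level in the mantle, the mantle terms cancel and isostasy reduces to e = (Σt_A − Σt_B) − (Σ(ρt)_A − Σ(ρt)_B) / ρ_m.
Σt_A = 39.5 km; Σt_B = 37.1 km; Σ(ρt)_A = 106.9072; Σ(ρt)_B = 102.6186 (in km·g cm⁻³).
e = (39.5 − 37.1) − (106.9072 − 102.6186) / 3.266 = 1.09 km.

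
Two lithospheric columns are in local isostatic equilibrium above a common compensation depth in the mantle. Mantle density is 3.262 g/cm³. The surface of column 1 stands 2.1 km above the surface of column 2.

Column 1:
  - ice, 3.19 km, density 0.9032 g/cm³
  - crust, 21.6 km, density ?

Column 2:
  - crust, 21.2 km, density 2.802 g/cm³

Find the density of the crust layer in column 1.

2.84 g/cm³

Take the compensation level at the base of the deeper column (depth z_c below the surface of column 1) and equate Σ ρ_i t_i down to z_c; mantle fills any gap and the z_c terms cancel.
Column 1: 3.19×0.9032 + 21.6×ρ + (z_c − 24.79)×3.262
Column 2: 2.1×0 + 21.2×2.802 + (z_c − 2.1 − 21.2)×3.262
The z_c×3.262 term appears on both sides and cancels. Collect the known terms of each column as K = Σ(ρt)_known − 3.262 × (depth of known layers): K_1 = 2.881208 − 3.262×24.79 = −77.983772; K_2 = 59.4024 − 3.262×(2.1 + 21.2) = −16.6022.
Balance: K_1 + 21.6×ρ = K_2, so ρ = (K_2 − K_1)/21.6 = 61.3816/21.6 = 2.84 g/cm³.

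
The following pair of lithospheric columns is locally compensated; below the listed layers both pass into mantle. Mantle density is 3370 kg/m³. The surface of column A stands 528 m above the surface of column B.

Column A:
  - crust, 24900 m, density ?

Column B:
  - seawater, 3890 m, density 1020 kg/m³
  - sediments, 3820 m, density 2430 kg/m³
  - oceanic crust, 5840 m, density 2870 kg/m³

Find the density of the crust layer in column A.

2670 kg/m³

Take the compensation level at the base of the deeper column (depth z_c below the surface of column A) and equate Σ ρ_i t_i down to z_c; mantle fills any gap and the z_c terms cancel.
Column A: 24900×ρ + (z_c − 24900)×3370
Column B: 528×0 + 3890×1020 + 3820×2430 + 5840×2870 + (z_c − 528 − 13550)×3370
The z_c×3370 term appears on both sides and cancels. Collect the known terms of each column as K = Σ(ρt)_known − 3370 × (depth of known layers): K_A = 0 − 3370×24900 = −83913000; K_B = 30011200 − 3370×(528 + 13550) = −17431660.
Balance: K_A + 24900×ρ = K_B, so ρ = (K_B − K_A)/24900 = 66481300/24900 = 2670 kg/m³.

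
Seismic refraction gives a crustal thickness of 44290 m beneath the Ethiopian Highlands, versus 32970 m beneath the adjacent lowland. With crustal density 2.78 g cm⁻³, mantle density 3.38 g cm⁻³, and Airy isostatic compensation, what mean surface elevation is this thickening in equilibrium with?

2010 m

Excess crust Δ = 44290 m − 32970 m = 11320 m, split between elevation h and root r with h + r = Δ.
Airy balance ρ_c h = (ρ_m − ρ_c) r gives r = h ρ_c/(ρ_m − ρ_c), so h (1 + ρ_c/(ρ_m − ρ_c)) = Δ, i.e. h = Δ (ρ_m − ρ_c)/ρ_m.
h = 11320 m × 0.6/3.38 = 2010 m.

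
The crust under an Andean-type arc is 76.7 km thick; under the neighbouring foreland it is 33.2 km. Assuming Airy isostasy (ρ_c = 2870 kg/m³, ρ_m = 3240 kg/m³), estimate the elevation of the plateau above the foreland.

Excess crust Δ = 76.7 km − 33.2 km = 43.5 km, split between elevation h and root r with h + r = Δ.
Airy balance ρ_c h = (ρ_m − ρ_c) r gives r = h ρ_c/(ρ_m − ρ_c), so h (1 + ρ_c/(ρ_m − ρ_c)) = Δ, i.e. h = Δ (ρ_m − ρ_c)/ρ_m.
h = 43.5 km × 370/3240 = 4.97 km.

4.97 km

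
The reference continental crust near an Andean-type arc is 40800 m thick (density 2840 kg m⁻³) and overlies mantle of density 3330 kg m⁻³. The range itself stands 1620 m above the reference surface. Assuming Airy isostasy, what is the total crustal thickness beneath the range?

51800 m

Root depth r = h ρ_c / (ρ_m − ρ_c) = 1620 m × 2840 / 490 = 9389 m.
Total thickness = T + h + r = 40800 m + 1620 m + 9389 m = 51800 m.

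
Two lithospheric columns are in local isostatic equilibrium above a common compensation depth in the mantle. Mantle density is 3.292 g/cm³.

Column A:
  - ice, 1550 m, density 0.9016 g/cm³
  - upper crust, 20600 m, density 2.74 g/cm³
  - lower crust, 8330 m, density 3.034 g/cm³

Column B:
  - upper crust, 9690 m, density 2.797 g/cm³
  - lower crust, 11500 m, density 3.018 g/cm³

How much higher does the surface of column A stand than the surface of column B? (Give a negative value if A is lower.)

2820 m

For any compensation level in the mantle, the mantle terms cancel and isostasy reduces to e = (Σt_A − Σt_B) − (Σ(ρt)_A − Σ(ρt)_B) / ρ_m.
Σt_A = 30480 m; Σt_B = 21190 m; Σ(ρt)_A = 83114.7; Σ(ρt)_B = 61809.93 (in m·g/cm³).
e = (30480 − 21190) − (83114.7 − 61809.93) / 3.292 = 2820 m.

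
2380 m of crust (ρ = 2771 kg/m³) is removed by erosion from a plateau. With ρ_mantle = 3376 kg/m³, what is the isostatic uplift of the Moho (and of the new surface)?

Unloading: uplift u = e ρ_c/ρ_m = 2380 m × 2771/3376 = 1950 m.

1950 m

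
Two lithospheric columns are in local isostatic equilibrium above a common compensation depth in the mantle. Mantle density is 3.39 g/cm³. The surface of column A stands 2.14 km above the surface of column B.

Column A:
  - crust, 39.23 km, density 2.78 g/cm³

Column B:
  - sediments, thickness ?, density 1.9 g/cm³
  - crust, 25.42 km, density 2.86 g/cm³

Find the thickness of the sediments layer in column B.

Take the compensation level at the base of the deeper column (depth z_c below the surface of column A) and equate Σ ρ_i t_i down to z_c; mantle fills any gap and the z_c terms cancel.
Column A: 39.23×2.78 + (z_c − 39.23)×3.39
Column B: 2.14×0 + x×1.9 + 25.42×2.86 + (z_c − 2.14 − 25.42 − x)×3.39
The z_c×3.39 term appears on both sides and cancels. Collect the known terms of each column as K = Σ(ρt)_known − 3.39 × (depth of known layers): K_A = 109.0594 − 3.39×39.23 = −23.9303; K_B = 72.7012 − 3.39×(2.14 + 25.42) = −20.7272.
Balance: K_A = K_B − x×(3.39 − 1.9), so x = (K_B − K_A)/(3.39 − 1.9) = 3.2031/1.49 = 2.15 km.

2.15 km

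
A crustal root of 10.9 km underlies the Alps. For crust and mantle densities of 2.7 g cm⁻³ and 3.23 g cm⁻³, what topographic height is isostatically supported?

For local isostatic compensation: ρ_c h = (ρ_m − ρ_c) r.
h = r (ρ_m − ρ_c) / ρ_c = 10.9 km × (3.23 − 2.7) / 2.7 = 2.14 km.

2.14 km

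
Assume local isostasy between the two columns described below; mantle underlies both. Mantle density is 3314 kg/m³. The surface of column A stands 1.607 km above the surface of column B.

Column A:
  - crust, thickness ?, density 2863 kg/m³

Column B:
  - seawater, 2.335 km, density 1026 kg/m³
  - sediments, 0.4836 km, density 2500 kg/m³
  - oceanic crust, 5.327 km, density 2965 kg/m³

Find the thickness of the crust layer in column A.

28.6 km

Take the compensation level at the base of the deeper column (depth z_c below the surface of column A) and equate Σ ρ_i t_i down to z_c; mantle fills any gap and the z_c terms cancel.
Column A: x×2863 + (z_c − 0 − x)×3314
Column B: 1.607×0 + 2.335×1026 + 0.4836×2500 + 5.327×2965 + (z_c − 1.607 − 8.1456)×3314
The z_c×3314 term appears on both sides and cancels. Collect the known terms of each column as K = Σ(ρt)_known − 3314 × (depth of known layers): K_A = 0 − 3314×0 = 0; K_B = 19399.265 − 3314×(1.607 + 8.1456) = −12920.8514.
Balance: K_A − x×(3314 − 2863) = K_B, so x = (K_A − K_B)/(3314 − 2863) = 12920.9/451 = 28.6 km.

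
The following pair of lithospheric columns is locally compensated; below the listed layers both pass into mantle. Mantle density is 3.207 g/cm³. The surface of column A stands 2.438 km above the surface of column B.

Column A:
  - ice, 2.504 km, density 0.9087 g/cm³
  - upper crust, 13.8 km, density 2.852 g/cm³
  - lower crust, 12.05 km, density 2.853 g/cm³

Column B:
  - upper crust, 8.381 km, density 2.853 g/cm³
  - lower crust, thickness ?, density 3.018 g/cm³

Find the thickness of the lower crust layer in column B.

21.9 km

Take the compensation level at the base of the deeper column (depth z_c below the surface of column A) and equate Σ ρ_i t_i down to z_c; mantle fills any gap and the z_c terms cancel.
Column A: 2.504×0.9087 + 13.8×2.852 + 12.05×2.853 + (z_c − 28.354)×3.207
Column B: 2.438×0 + 8.381×2.853 + x×3.018 + (z_c − 2.438 − 8.381 − x)×3.207
The z_c×3.207 term appears on both sides and cancels. Collect the known terms of each column as K = Σ(ρt)_known − 3.207 × (depth of known layers): K_A = 76.0116348 − 3.207×28.354 = −14.9196432; K_B = 23.910993 − 3.207×(2.438 + 8.381) = −10.78554.
Balance: K_A = K_B − x×(3.207 − 3.018), so x = (K_B − K_A)/(3.207 − 3.018) = 4.1341/0.189 = 21.9 km.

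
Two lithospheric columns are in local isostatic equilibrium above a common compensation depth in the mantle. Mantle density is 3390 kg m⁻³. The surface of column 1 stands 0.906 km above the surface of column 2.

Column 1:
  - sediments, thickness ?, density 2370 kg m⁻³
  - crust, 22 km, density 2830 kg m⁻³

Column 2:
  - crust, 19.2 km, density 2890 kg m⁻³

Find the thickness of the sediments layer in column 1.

Take the compensation level at the base of the deeper column (depth z_c below the surface of column 1) and equate Σ ρ_i t_i down to z_c; mantle fills any gap and the z_c terms cancel.
Column 1: x×2370 + 22×2830 + (z_c − 22 − x)×3390
Column 2: 0.906×0 + 19.2×2890 + (z_c − 0.906 − 19.2)×3390
The z_c×3390 term appears on both sides and cancels. Collect the known terms of each column as K = Σ(ρt)_known − 3390 × (depth of known layers): K_1 = 62260 − 3390×22 = −12320; K_2 = 55488 − 3390×(0.906 + 19.2) = −12671.34.
Balance: K_1 − x×(3390 − 2370) = K_2, so x = (K_1 − K_2)/(3390 − 2370) = 351.34/1020 = 0.344 km.

0.344 km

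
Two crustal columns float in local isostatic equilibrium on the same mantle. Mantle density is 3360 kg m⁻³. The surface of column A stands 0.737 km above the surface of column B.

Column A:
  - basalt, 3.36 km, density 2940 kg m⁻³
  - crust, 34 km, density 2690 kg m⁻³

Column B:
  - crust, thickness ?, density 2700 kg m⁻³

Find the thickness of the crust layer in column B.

32.9 km

Take the compensation level at the base of the deeper column (depth z_c below the surface of column A) and equate Σ ρ_i t_i down to z_c; mantle fills any gap and the z_c terms cancel.
Column A: 3.36×2940 + 34×2690 + (z_c − 37.36)×3360
Column B: 0.737×0 + x×2700 + (z_c − 0.737 − 0 − x)×3360
The z_c×3360 term appears on both sides and cancels. Collect the known terms of each column as K = Σ(ρt)_known − 3360 × (depth of known layers): K_A = 101338.4 − 3360×37.36 = −24191.2; K_B = 0 − 3360×(0.737 + 0) = −2476.32.
Balance: K_A = K_B − x×(3360 − 2700), so x = (K_B − K_A)/(3360 − 2700) = 21714.9/660 = 32.9 km.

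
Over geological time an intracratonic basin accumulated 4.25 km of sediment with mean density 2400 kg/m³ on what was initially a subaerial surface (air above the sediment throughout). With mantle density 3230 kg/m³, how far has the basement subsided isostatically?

3.16 km

Subaerial load: s = t ρ_sed / ρ_m = 4.25 km × 2400/3230 = 3.16 km.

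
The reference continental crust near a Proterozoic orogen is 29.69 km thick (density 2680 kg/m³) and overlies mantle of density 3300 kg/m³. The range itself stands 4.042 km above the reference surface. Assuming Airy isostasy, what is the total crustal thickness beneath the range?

51.2 km

Root depth r = h ρ_c / (ρ_m − ρ_c) = 4.042 km × 2680 / 620 = 17.47 km.
Total thickness = T + h + r = 29.69 km + 4.042 km + 17.47 km = 51.2 km.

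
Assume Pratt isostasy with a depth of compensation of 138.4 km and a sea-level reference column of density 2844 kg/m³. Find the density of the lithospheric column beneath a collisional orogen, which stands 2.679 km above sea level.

2790 kg/m³

Pratt balance: ρ_ref D = ρ (D + h).
ρ = ρ_ref D/(D + h) = 2844 × 138.4 km/(138.4 km + 2.679 km) = 2790 kg/m³.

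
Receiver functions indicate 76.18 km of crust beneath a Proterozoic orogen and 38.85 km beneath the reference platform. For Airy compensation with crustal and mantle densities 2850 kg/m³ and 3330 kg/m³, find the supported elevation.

5.38 km

Excess crust Δ = 76.18 km − 38.85 km = 37.33 km, split between elevation h and root r with h + r = Δ.
Airy balance ρ_c h = (ρ_m − ρ_c) r gives r = h ρ_c/(ρ_m − ρ_c), so h (1 + ρ_c/(ρ_m − ρ_c)) = Δ, i.e. h = Δ (ρ_m − ρ_c)/ρ_m.
h = 37.33 km × 480/3330 = 5.38 km.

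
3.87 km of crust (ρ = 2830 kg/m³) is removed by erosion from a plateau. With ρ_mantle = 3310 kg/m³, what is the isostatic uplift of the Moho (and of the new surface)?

3.31 km

Unloading: uplift u = e ρ_c/ρ_m = 3.87 km × 2830/3310 = 3.31 km.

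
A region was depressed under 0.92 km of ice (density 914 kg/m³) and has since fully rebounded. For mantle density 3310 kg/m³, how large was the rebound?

0.254 km

Removing the load lets mantle flow back in; uplift u satisfies ρ_ice t = ρ_m u.
u = t ρ_ice/ρ_m = 0.92 km × 914/3310 = 0.254 km.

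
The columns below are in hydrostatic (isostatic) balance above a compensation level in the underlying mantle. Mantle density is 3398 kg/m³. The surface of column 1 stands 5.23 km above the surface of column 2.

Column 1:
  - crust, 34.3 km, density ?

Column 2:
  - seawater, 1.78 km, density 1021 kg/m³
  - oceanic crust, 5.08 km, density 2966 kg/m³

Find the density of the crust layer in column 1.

2690 kg/m³

Take the compensation level at the base of the deeper column (depth z_c below the surface of column 1) and equate Σ ρ_i t_i down to z_c; mantle fills any gap and the z_c terms cancel.
Column 1: 34.3×ρ + (z_c − 34.3)×3398
Column 2: 5.23×0 + 1.78×1021 + 5.08×2966 + (z_c − 5.23 − 6.86)×3398
The z_c×3398 term appears on both sides and cancels. Collect the known terms of each column as K = Σ(ρt)_known − 3398 × (depth of known layers): K_1 = 0 − 3398×34.3 = −116551.4; K_2 = 16884.66 − 3398×(5.23 + 6.86) = −24197.16.
Balance: K_1 + 34.3×ρ = K_2, so ρ = (K_2 − K_1)/34.3 = 92354.2/34.3 = 2690 kg/m³.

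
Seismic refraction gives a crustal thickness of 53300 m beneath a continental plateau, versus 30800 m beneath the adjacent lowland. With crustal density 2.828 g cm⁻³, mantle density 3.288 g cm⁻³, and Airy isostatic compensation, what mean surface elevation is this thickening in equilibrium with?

Excess crust Δ = 53300 m − 30800 m = 22500 m, split between elevation h and root r with h + r = Δ.
Airy balance ρ_c h = (ρ_m − ρ_c) r gives r = h ρ_c/(ρ_m − ρ_c), so h (1 + ρ_c/(ρ_m − ρ_c)) = Δ, i.e. h = Δ (ρ_m − ρ_c)/ρ_m.
h = 22500 m × 0.46/3.288 = 3150 m.

3150 m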